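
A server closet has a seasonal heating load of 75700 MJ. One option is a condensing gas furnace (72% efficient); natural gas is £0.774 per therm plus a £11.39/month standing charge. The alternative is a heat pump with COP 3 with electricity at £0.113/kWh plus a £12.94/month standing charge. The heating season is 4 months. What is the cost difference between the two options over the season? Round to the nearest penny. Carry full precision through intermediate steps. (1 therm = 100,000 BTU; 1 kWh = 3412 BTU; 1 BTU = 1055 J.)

£26.97

Heat load = 75700 MJ = 75,700,000,000 J / 1055 = 71,753,555 BTU
Gas: input = 71,753,555 / 0.72 = 99,657,715 BTU = 996.6 therm → 996.6 × £0.774 = £771.35; + 4 × £11.39 standing = £816.91
Heat pump: 71,753,555 BTU / 3412 = 21,030 kWh heat; / 3 = 7,010 kWh in → × £0.113 = £792.12; + 4 × £12.94 standing = £843.88
Difference = |£816.91 − £843.88| = £26.97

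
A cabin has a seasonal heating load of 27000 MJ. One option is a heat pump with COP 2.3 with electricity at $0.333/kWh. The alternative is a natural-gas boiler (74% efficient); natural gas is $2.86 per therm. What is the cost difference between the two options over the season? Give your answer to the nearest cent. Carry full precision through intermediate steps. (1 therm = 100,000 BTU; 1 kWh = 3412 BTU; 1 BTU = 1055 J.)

$96.86

Heat load = 27000 MJ = 27,000,000,000 J / 1055 = 25,592,417 BTU
Gas: input = 25,592,417 / 0.74 = 34,584,347 BTU = 345.8 therm → 345.8 × $2.86 = $989.11
Heat pump: 25,592,417 BTU / 3412 = 7,501 kWh heat; / 2.3 = 3,261 kWh in → × $0.333 = $1,085.97
Difference = |$989.11 − $1,085.97| = $96.86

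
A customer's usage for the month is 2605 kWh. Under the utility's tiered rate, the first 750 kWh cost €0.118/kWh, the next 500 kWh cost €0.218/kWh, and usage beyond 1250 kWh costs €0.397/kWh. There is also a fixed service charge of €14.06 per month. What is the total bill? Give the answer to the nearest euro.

€749

First 750 kWh × €0.118 = €88.50
Next 500 kWh × €0.218 = €109.00
Remaining 1355 kWh × €0.397 = €537.94
Energy charge = €735.44; + service €14.06 = €749.50 ≈ €749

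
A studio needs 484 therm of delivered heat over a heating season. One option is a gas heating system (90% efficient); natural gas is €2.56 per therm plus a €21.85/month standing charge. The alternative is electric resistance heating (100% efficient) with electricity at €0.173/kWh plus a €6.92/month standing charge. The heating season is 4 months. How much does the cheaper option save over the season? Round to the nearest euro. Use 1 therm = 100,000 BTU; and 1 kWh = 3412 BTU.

€1018

Heat load = 484 therm × 100,000 = 48,400,000 BTU
Gas: input = 48,400,000 / 0.90 = 53,777,778 BTU = 537.8 therm → 537.8 × €2.56 = €1,376.71; + 4 × €21.85 standing = €1,464.11
Electric: 48,400,000 BTU / 3412 = 14,190 kWh → × €0.173 = €2,454.04; + 4 × €6.92 standing = €2,481.72
Difference = |€1,464.11 − €2,481.72| = €1,017.61 ≈ €1018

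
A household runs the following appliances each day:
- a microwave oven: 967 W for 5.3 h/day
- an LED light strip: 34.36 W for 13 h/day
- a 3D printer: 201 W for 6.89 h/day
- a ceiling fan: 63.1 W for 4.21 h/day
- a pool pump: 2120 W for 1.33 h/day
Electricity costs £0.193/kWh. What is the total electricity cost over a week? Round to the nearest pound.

microwave oven: 967 W × 5.3 h × 7 d = 35,876 Wh = 35.88 kWh
LED light strip: 34.36 W × 13 h × 7 d = 3,127 Wh = 3.127 kWh
3D printer: 201 W × 6.89 h × 7 d = 9,694 Wh = 9.694 kWh
ceiling fan: 63.1 W × 4.21 h × 7 d = 1,860 Wh = 1.86 kWh
pool pump: 2120 W × 1.33 h × 7 d = 19,737 Wh = 19.74 kWh
Total energy = 35.88 + 3.127 + 9.694 + 1.86 + 19.74 = 70.29 kWh
Cost = 70.29 kWh × £0.193 = £13.57 ≈ £14

£14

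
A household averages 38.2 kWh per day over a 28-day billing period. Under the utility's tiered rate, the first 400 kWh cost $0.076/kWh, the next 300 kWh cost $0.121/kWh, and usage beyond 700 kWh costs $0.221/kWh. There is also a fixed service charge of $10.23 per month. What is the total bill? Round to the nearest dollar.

$159

Usage = 38.2 kWh/day × 28 days = 1069.6 kWh
First 400 kWh × $0.076 = $30.40
Next 300 kWh × $0.121 = $36.30
Remaining 369.6 kWh × $0.221 = $81.68
Energy charge = $148.38; + service $10.23 = $158.61 ≈ $159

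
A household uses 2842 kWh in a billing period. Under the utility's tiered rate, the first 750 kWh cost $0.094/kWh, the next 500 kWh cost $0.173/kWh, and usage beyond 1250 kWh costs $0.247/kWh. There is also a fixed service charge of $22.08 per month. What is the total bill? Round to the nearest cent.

First 750 kWh × $0.094 = $70.50
Next 500 kWh × $0.173 = $86.50
Remaining 1592 kWh × $0.247 = $393.22
Energy charge = $550.22; + service $22.08 = $572.30

$572.30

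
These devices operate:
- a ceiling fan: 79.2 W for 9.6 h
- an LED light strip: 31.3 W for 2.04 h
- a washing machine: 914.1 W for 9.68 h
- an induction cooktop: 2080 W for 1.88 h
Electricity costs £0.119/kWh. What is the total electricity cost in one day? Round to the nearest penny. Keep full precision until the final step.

ceiling fan: 79.2 W × 9.6 h = 760 Wh = 0.7603 kWh
LED light strip: 31.3 W × 2.04 h = 64 Wh = 0.06385 kWh
washing machine: 914.1 W × 9.68 h = 8,848 Wh = 8.848 kWh
induction cooktop: 2080 W × 1.88 h = 3,910 Wh = 3.91 kWh
Total energy = 0.7603 + 0.06385 + 8.848 + 3.91 = 13.58 kWh
Cost = 13.58 kWh × £0.119 = £1.62

£1.62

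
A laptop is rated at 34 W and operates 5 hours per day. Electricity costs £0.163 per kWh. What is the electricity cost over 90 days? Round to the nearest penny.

£2.49

Energy = 34 W × 5 h/day × 90 days = 15,300 Wh = 15.3 kWh
Cost = 15.3 kWh × £0.163/kWh = £2.49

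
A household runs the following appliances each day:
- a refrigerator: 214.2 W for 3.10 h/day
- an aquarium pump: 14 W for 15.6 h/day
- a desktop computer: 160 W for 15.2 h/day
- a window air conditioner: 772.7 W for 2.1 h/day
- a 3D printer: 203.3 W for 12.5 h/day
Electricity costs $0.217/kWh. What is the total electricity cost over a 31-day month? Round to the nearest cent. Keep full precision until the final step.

refrigerator: 214.2 W × 3.10 h × 31 d = 20,585 Wh = 20.58 kWh
aquarium pump: 14 W × 15.6 h × 31 d = 6,770 Wh = 6.77 kWh
desktop computer: 160 W × 15.2 h × 31 d = 75,392 Wh = 75.39 kWh
window air conditioner: 772.7 W × 2.1 h × 31 d = 50,303 Wh = 50.3 kWh
3D printer: 203.3 W × 12.5 h × 31 d = 78,779 Wh = 78.78 kWh
Total energy = 20.58 + 6.77 + 75.39 + 50.3 + 78.78 = 231.8 kWh
Cost = 231.8 kWh × $0.217 = $50.31

$50.31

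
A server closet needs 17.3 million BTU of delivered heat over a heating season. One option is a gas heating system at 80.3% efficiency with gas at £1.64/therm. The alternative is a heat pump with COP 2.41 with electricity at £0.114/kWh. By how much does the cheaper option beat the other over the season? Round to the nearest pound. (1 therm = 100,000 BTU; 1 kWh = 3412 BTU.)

Heat load = 17.3 × 10⁶ BTU = 17,300,000 BTU
Gas: input = 17,300,000 / 0.803 = 21,544,209 BTU = 215.4 therm → 215.4 × £1.64 = £353.33
Heat pump: 17,300,000 BTU / 3412 = 5,070 kWh heat; / 2.41 = 2,104 kWh in → × £0.114 = £239.84
Difference = |£353.33 − £239.84| = £113.48 ≈ £113

£113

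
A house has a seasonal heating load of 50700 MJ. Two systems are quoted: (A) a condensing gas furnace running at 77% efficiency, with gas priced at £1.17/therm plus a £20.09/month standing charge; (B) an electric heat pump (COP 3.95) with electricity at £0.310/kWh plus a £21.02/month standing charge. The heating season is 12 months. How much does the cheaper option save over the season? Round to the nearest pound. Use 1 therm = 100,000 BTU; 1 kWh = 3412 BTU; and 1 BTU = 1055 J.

Heat load = 50700 MJ = 50,700,000,000 J / 1055 = 48,056,872 BTU
Gas: input = 48,056,872 / 0.77 = 62,411,522 BTU = 624.1 therm → 624.1 × £1.17 = £730.21; + 12 × £20.09 standing = £971.29
Heat pump: 48,056,872 BTU / 3412 = 14,080 kWh heat; / 3.95 = 3,566 kWh in → × £0.310 = £1,105.38; + 12 × £21.02 standing = £1,357.62
Difference = |£971.29 − £1,357.62| = £386.32 ≈ £386

£386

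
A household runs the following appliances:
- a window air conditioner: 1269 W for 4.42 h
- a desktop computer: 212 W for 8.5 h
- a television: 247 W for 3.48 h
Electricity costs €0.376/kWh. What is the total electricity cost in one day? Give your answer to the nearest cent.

€3.11

window air conditioner: 1269 W × 4.42 h = 5,609 Wh = 5.609 kWh
desktop computer: 212 W × 8.5 h = 1,802 Wh = 1.802 kWh
television: 247 W × 3.48 h = 860 Wh = 0.8596 kWh
Total energy = 5.609 + 1.802 + 0.8596 = 8.271 kWh
Cost = 8.271 kWh × €0.376 = €3.11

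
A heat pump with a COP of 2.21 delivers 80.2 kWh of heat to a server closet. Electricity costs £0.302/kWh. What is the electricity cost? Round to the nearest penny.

Electrical input = 80.2 kWh / 2.21 = 36.29 kWh
Cost = 36.29 × £0.302/kWh = £10.96

£10.96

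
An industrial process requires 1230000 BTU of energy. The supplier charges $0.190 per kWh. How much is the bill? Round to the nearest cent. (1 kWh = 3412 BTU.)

$68.49

1230000 BTU × (0.00029308 kWh/BTU) = 360.5 kWh
Cost = 360.5 kWh × $0.190/kWh = $68.49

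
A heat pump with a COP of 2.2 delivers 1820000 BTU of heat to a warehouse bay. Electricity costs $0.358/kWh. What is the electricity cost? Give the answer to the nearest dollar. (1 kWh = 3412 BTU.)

Heat delivered = 1,820,000 BTU / 3412 = 533.4 kWh
Electrical input = 533.4 kWh / 2.2 = 242.5 kWh
Cost = 242.5 × $0.358/kWh = $86.80 ≈ $87

$87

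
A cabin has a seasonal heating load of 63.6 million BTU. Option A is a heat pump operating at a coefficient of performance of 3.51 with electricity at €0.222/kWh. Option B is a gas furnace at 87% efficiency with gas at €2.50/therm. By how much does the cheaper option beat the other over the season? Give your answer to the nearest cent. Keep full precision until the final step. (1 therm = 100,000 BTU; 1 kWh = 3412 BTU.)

€648.64

Heat load = 63.6 × 10⁶ BTU = 63,600,000 BTU
Gas: input = 63,600,000 / 0.87 = 73,103,448 BTU = 731 therm → 731 × €2.50 = €1,827.59
Heat pump: 63,600,000 BTU / 3412 = 18,640 kWh heat; / 3.51 = 5,311 kWh in → × €0.222 = €1,178.95
Difference = |€1,827.59 − €1,178.95| = €648.64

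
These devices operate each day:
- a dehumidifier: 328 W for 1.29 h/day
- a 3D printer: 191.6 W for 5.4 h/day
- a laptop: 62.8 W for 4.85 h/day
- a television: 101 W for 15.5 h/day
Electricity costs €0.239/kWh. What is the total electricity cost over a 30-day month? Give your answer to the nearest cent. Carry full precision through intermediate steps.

€23.86

dehumidifier: 328 W × 1.29 h × 30 d = 12,694 Wh = 12.69 kWh
3D printer: 191.6 W × 5.4 h × 30 d = 31,039 Wh = 31.04 kWh
laptop: 62.8 W × 4.85 h × 30 d = 9,137 Wh = 9.137 kWh
television: 101 W × 15.5 h × 30 d = 46,965 Wh = 46.97 kWh
Total energy = 12.69 + 31.04 + 9.137 + 46.97 = 99.84 kWh
Cost = 99.84 kWh × €0.239 = €23.86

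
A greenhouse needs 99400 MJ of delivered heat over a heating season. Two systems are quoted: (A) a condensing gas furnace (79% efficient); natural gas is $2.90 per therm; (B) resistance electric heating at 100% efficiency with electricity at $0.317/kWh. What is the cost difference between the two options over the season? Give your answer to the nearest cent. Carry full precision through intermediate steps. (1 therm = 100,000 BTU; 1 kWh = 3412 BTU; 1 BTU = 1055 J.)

$5294.91

Heat load = 99400 MJ = 99,400,000,000 J / 1055 = 94,218,009 BTU
Gas: input = 94,218,009 / 0.79 = 119,263,303 BTU = 1,193 therm → 1,193 × $2.90 = $3,458.64
Electric: 94,218,009 BTU / 3412 = 27,610 kWh → × $0.317 = $8,753.55
Difference = |$3,458.64 − $8,753.55| = $5,294.91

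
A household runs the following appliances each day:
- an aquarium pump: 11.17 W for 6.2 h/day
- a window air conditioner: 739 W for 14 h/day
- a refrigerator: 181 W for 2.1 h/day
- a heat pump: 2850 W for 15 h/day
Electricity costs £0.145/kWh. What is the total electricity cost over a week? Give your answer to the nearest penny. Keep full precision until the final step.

£54.35

aquarium pump: 11.17 W × 6.2 h × 7 d = 485 Wh = 0.4848 kWh
window air conditioner: 739 W × 14 h × 7 d = 72,422 Wh = 72.42 kWh
refrigerator: 181 W × 2.1 h × 7 d = 2,661 Wh = 2.661 kWh
heat pump: 2850 W × 15 h × 7 d = 299,250 Wh = 299.2 kWh
Total energy = 0.4848 + 72.42 + 2.661 + 299.2 = 374.8 kWh
Cost = 374.8 kWh × £0.145 = £54.35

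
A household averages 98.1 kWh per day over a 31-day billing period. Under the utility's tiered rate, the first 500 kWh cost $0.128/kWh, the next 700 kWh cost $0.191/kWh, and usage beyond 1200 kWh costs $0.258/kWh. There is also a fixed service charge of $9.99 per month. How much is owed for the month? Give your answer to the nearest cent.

$682.69

Usage = 98.1 kWh/day × 31 days = 3041.1 kWh
First 500 kWh × $0.128 = $64.00
Next 700 kWh × $0.191 = $133.70
Remaining 1841.1 kWh × $0.258 = $475.00
Energy charge = $672.70; + service $9.99 = $682.69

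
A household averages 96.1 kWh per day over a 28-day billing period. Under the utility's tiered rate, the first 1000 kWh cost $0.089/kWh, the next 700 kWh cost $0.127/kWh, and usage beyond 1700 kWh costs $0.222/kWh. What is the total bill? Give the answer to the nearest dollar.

Usage = 96.1 kWh/day × 28 days = 2690.8 kWh
First 1000 kWh × $0.089 = $89.00
Next 700 kWh × $0.127 = $88.90
Remaining 990.8 kWh × $0.222 = $219.96
Total = $397.86 ≈ $398

$398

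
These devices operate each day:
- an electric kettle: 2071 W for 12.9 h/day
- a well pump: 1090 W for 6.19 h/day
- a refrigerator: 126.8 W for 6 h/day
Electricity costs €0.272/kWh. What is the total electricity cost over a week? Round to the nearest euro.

€65

electric kettle: 2071 W × 12.9 h × 7 d = 187,011 Wh = 187 kWh
well pump: 1090 W × 6.19 h × 7 d = 47,230 Wh = 47.23 kWh
refrigerator: 126.8 W × 6 h × 7 d = 5,326 Wh = 5.326 kWh
Total energy = 187 + 47.23 + 5.326 = 239.6 kWh
Cost = 239.6 kWh × €0.272 = €65.16 ≈ €65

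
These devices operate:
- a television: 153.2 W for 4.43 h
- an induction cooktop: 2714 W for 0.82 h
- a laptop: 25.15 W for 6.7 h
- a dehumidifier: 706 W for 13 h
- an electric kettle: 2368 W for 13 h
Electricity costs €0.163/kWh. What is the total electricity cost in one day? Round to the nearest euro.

television: 153.2 W × 4.43 h = 679 Wh = 0.6787 kWh
induction cooktop: 2714 W × 0.82 h = 2,225 Wh = 2.225 kWh
laptop: 25.15 W × 6.7 h = 169 Wh = 0.1685 kWh
dehumidifier: 706 W × 13 h = 9,178 Wh = 9.178 kWh
electric kettle: 2368 W × 13 h = 30,784 Wh = 30.78 kWh
Total energy = 0.6787 + 2.225 + 0.1685 + 9.178 + 30.78 = 43.03 kWh
Cost = 43.03 kWh × €0.163 = €7.01 ≈ €7

€7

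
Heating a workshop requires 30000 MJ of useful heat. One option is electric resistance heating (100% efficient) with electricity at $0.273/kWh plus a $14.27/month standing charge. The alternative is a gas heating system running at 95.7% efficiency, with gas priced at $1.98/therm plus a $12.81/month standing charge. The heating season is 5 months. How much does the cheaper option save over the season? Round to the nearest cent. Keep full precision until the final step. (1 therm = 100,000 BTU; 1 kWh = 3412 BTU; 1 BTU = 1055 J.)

Heat load = 30000 MJ = 30,000,000,000 J / 1055 = 28,436,019 BTU
Gas: input = 28,436,019 / 0.957 = 29,713,708 BTU = 297.1 therm → 297.1 × $1.98 = $588.33; + 5 × $12.81 standing = $652.38
Electric: 28,436,019 BTU / 3412 = 8,334 kWh → × $0.273 = $2,275.21; + 5 × $14.27 standing = $2,346.56
Difference = |$652.38 − $2,346.56| = $1,694.18

$1694.18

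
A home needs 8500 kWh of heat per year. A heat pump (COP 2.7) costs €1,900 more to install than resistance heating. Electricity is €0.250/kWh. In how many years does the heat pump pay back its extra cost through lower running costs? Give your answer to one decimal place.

1.4 years

Resistance: 8500 kWh × €0.250 = €2,125.00/yr
Heat pump: 8500 / 2.7 = 3148 kWh in → × €0.250 = €787.04/yr
Annual savings = €1,337.96
Payback = €1,900 / €1,337.96 = 1.42 years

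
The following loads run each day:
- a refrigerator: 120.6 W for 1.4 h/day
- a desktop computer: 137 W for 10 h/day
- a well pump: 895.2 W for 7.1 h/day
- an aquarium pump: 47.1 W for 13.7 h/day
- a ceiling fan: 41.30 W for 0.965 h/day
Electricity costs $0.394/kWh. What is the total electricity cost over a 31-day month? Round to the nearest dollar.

$105

refrigerator: 120.6 W × 1.4 h × 31 d = 5,234 Wh = 5.234 kWh
desktop computer: 137 W × 10 h × 31 d = 42,470 Wh = 42.47 kWh
well pump: 895.2 W × 7.1 h × 31 d = 197,034 Wh = 197 kWh
aquarium pump: 47.1 W × 13.7 h × 31 d = 20,003 Wh = 20 kWh
ceiling fan: 41.30 W × 0.965 h × 31 d = 1,235 Wh = 1.235 kWh
Total energy = 5.234 + 42.47 + 197 + 20 + 1.235 = 266 kWh
Cost = 266 kWh × $0.394 = $104.79 ≈ $105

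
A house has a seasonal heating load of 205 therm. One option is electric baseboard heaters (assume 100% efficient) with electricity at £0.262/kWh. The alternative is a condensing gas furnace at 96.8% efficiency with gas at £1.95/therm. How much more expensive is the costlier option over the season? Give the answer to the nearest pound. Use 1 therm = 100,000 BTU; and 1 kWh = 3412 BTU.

Heat load = 205 therm × 100,000 = 20,500,000 BTU
Gas: input = 20,500,000 / 0.968 = 21,177,686 BTU = 211.8 therm → 211.8 × £1.95 = £412.96
Electric: 20,500,000 BTU / 3412 = 6,008 kWh → × £0.262 = £1,574.15
Difference = |£412.96 − £1,574.15| = £1,161.19 ≈ £1161

£1161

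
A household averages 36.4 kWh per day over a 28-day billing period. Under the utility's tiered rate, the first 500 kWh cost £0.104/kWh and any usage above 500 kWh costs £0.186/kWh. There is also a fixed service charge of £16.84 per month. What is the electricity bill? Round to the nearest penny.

£165.41

Usage = 36.4 kWh/day × 28 days = 1019.2 kWh
First 500 kWh × £0.104 = £52.00
Remaining 519.2 kWh × £0.186 = £96.57
Energy charge = £148.57; + service £16.84 = £165.41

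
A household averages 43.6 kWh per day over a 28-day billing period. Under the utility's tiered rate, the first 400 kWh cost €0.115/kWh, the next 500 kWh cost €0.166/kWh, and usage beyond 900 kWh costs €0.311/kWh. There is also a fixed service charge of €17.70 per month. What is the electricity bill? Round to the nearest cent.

€246.47

Usage = 43.6 kWh/day × 28 days = 1220.8 kWh
First 400 kWh × €0.115 = €46.00
Next 500 kWh × €0.166 = €83.00
Remaining 320.8 kWh × €0.311 = €99.77
Energy charge = €228.77; + service €17.70 = €246.47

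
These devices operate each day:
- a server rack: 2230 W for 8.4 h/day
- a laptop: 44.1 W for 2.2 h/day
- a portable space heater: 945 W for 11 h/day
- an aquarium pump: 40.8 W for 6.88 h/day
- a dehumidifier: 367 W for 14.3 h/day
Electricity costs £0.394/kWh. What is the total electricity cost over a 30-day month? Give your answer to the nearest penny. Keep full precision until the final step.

server rack: 2230 W × 8.4 h × 30 d = 561,960 Wh = 562 kWh
laptop: 44.1 W × 2.2 h × 30 d = 2,911 Wh = 2.911 kWh
portable space heater: 945 W × 11 h × 30 d = 311,850 Wh = 311.9 kWh
aquarium pump: 40.8 W × 6.88 h × 30 d = 8,421 Wh = 8.421 kWh
dehumidifier: 367 W × 14.3 h × 30 d = 157,443 Wh = 157.4 kWh
Total energy = 562 + 2.911 + 311.9 + 8.421 + 157.4 = 1,043 kWh
Cost = 1,043 kWh × £0.394 = £410.78

£410.78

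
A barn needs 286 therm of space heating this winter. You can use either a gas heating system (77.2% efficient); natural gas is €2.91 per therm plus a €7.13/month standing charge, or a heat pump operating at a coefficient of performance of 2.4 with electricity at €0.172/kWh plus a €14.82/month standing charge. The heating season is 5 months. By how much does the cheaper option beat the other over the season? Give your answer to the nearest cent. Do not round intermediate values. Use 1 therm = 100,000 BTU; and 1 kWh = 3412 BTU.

Heat load = 286 therm × 100,000 = 28,600,000 BTU
Gas: input = 28,600,000 / 0.772 = 37,046,632 BTU = 370.5 therm → 370.5 × €2.91 = €1,078.06; + 5 × €7.13 standing = €1,113.71
Heat pump: 28,600,000 BTU / 3412 = 8,382 kWh heat; / 2.4 = 3,493 kWh in → × €0.172 = €600.72; + 5 × €14.82 standing = €674.82
Difference = |€1,113.71 − €674.82| = €438.88

€438.88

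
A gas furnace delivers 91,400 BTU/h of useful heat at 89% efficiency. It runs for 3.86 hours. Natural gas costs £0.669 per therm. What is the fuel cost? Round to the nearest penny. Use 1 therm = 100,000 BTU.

Heat delivered = 91,400 BTU/h × 3.86 h = 352,804 BTU
Gas input = 352,804 / 0.89 = 396,409 BTU
= 396,409 / 100,000 = 3.964 therm
Cost = 3.964 × £0.669/therm = £2.65

£2.65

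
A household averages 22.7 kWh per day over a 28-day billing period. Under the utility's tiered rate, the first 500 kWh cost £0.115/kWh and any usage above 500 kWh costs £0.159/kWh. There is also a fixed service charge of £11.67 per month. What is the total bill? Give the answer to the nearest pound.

Usage = 22.7 kWh/day × 28 days = 635.6 kWh
First 500 kWh × £0.115 = £57.50
Remaining 135.6 kWh × £0.159 = £21.56
Energy charge = £79.06; + service £11.67 = £90.73 ≈ £91

£91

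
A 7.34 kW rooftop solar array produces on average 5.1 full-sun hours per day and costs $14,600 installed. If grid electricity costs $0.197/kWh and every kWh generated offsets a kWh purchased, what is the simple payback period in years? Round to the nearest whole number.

Daily generation = 7.34 kW × 5.1 h = 37.43 kWh
Annual generation = 37.43 × 365 = 13663 kWh
Annual savings = 13663 × $0.197 = $2,691.69
Payback = $14,600 / $2,691.69 = 5.42 years

5 years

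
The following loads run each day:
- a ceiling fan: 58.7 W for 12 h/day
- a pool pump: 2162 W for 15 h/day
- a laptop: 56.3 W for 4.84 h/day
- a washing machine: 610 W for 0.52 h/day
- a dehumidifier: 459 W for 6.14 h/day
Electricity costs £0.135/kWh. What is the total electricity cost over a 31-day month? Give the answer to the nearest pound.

ceiling fan: 58.7 W × 12 h × 31 d = 21,836 Wh = 21.84 kWh
pool pump: 2162 W × 15 h × 31 d = 1,005,330 Wh = 1,005 kWh
laptop: 56.3 W × 4.84 h × 31 d = 8,447 Wh = 8.447 kWh
washing machine: 610 W × 0.52 h × 31 d = 9,833 Wh = 9.833 kWh
dehumidifier: 459 W × 6.14 h × 31 d = 87,366 Wh = 87.37 kWh
Total energy = 21.84 + 1,005 + 8.447 + 9.833 + 87.37 = 1,133 kWh
Cost = 1,133 kWh × £0.135 = £152.93 ≈ £153

£153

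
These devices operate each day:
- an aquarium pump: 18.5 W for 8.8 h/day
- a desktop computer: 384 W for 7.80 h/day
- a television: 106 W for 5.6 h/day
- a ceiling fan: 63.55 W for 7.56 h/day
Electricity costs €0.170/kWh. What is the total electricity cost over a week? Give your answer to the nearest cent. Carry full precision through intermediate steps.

aquarium pump: 18.5 W × 8.8 h × 7 d = 1,140 Wh = 1.14 kWh
desktop computer: 384 W × 7.80 h × 7 d = 20,966 Wh = 20.97 kWh
television: 106 W × 5.6 h × 7 d = 4,155 Wh = 4.155 kWh
ceiling fan: 63.55 W × 7.56 h × 7 d = 3,363 Wh = 3.363 kWh
Total energy = 1.14 + 20.97 + 4.155 + 3.363 = 29.62 kWh
Cost = 29.62 kWh × €0.170 = €5.04

€5.04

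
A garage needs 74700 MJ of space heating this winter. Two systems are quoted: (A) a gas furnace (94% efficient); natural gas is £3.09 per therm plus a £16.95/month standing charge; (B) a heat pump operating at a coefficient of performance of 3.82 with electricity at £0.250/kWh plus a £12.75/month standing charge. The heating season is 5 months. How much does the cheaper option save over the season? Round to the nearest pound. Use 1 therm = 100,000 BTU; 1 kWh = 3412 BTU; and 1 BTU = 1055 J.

£990

Heat load = 74700 MJ = 74,700,000,000 J / 1055 = 70,805,687 BTU
Gas: input = 70,805,687 / 0.94 = 75,325,199 BTU = 753.3 therm → 753.3 × £3.09 = £2,327.55; + 5 × £16.95 standing = £2,412.30
Heat pump: 70,805,687 BTU / 3412 = 20,750 kWh heat; / 3.82 = 5,432 kWh in → × £0.250 = £1,358.11; + 5 × £12.75 standing = £1,421.86
Difference = |£2,412.30 − £1,421.86| = £990.44 ≈ £990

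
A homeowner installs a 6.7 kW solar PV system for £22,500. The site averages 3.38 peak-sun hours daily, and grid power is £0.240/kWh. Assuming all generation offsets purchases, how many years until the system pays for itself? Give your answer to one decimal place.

Daily generation = 6.7 kW × 3.38 h = 22.65 kWh
Annual generation = 22.65 × 365 = 8265.8 kWh
Annual savings = 8265.8 × £0.240 = £1,983.79
Payback = £22,500 / £1,983.79 = 11.3 years

11.3 years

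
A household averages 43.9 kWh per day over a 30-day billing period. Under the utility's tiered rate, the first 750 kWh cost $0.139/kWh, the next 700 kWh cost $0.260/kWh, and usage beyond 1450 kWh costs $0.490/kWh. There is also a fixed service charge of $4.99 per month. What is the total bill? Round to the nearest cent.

$256.66

Usage = 43.9 kWh/day × 30 days = 1317 kWh
First 750 kWh × $0.139 = $104.25
Next 567 kWh × $0.260 = $147.42
Remaining tier: 0 kWh (not reached)
Energy charge = $251.67; + service $4.99 = $256.66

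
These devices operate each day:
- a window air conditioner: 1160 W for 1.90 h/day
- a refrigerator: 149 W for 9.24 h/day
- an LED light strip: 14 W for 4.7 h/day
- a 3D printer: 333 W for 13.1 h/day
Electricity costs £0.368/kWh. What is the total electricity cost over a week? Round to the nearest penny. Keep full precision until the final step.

window air conditioner: 1160 W × 1.90 h × 7 d = 15,428 Wh = 15.43 kWh
refrigerator: 149 W × 9.24 h × 7 d = 9,637 Wh = 9.637 kWh
LED light strip: 14 W × 4.7 h × 7 d = 461 Wh = 0.4606 kWh
3D printer: 333 W × 13.1 h × 7 d = 30,536 Wh = 30.54 kWh
Total energy = 15.43 + 9.637 + 0.4606 + 30.54 = 56.06 kWh
Cost = 56.06 kWh × £0.368 = £20.63

£20.63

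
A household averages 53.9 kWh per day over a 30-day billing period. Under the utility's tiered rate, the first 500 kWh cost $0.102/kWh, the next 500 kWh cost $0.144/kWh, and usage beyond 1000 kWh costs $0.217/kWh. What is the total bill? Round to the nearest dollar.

$257

Usage = 53.9 kWh/day × 30 days = 1617 kWh
First 500 kWh × $0.102 = $51.00
Next 500 kWh × $0.144 = $72.00
Remaining 617 kWh × $0.217 = $133.89
Total = $256.89 ≈ $257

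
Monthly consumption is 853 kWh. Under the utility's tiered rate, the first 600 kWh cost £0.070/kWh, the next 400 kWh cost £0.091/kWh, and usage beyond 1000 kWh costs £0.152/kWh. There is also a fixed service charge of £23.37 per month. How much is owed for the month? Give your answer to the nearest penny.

First 600 kWh × £0.070 = £42.00
Next 253 kWh × £0.091 = £23.02
Remaining tier: 0 kWh (not reached)
Energy charge = £65.02; + service £23.37 = £88.39

£88.39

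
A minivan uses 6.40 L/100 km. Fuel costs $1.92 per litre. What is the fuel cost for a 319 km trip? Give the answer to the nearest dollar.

$39

Fuel = 6.40 L/100 km × 319 km / 100 = 20.42 L
Cost = 20.42 L × $1.92/L = $39.20 ≈ $39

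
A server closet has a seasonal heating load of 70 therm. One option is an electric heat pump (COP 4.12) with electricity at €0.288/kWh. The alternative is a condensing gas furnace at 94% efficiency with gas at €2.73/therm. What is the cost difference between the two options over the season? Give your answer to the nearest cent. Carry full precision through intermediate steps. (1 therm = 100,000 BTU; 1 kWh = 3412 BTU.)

Heat load = 70 therm × 100,000 = 7,000,000 BTU
Gas: input = 7,000,000 / 0.94 = 7,446,809 BTU = 74.47 therm → 74.47 × €2.73 = €203.30
Heat pump: 7,000,000 BTU / 3412 = 2,052 kWh heat; / 4.12 = 498 kWh in → × €0.288 = €143.41
Difference = |€203.30 − €143.41| = €59.89

€59.89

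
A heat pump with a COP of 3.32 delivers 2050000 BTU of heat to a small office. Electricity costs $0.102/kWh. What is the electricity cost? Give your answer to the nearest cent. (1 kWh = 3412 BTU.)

$18.46

Heat delivered = 2,050,000 BTU / 3412 = 600.8 kWh
Electrical input = 600.8 kWh / 3.32 = 181 kWh
Cost = 181 × $0.102/kWh = $18.46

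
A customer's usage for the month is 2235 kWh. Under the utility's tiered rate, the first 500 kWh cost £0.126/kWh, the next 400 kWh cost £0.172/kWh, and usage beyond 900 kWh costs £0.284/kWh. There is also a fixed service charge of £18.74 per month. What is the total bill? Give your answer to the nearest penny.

First 500 kWh × £0.126 = £63.00
Next 400 kWh × £0.172 = £68.80
Remaining 1335 kWh × £0.284 = £379.14
Energy charge = £510.94; + service £18.74 = £529.68

£529.68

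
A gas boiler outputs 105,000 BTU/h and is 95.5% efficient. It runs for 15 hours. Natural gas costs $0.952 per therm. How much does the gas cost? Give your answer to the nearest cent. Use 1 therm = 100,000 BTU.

Heat delivered = 105,000 BTU/h × 15 h = 1,575,000 BTU
Gas input = 1,575,000 / 0.955 = 1,649,215 BTU
= 1,649,215 / 100,000 = 16.49 therm
Cost = 16.49 × $0.952/therm = $15.70

$15.70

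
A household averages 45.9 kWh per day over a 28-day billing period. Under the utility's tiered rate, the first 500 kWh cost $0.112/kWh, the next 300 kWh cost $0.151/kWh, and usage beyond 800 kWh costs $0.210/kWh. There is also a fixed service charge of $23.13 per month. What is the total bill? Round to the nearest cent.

$226.32

Usage = 45.9 kWh/day × 28 days = 1285.2 kWh
First 500 kWh × $0.112 = $56.00
Next 300 kWh × $0.151 = $45.30
Remaining 485.2 kWh × $0.210 = $101.89
Energy charge = $203.19; + service $23.13 = $226.32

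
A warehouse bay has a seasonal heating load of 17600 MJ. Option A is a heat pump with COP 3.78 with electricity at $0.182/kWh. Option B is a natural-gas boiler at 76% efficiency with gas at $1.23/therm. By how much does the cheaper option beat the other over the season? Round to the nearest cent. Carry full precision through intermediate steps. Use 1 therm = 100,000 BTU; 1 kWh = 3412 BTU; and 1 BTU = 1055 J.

$34.58

Heat load = 17600 MJ = 17,600,000,000 J / 1055 = 16,682,464 BTU
Gas: input = 16,682,464 / 0.76 = 21,950,611 BTU = 219.5 therm → 219.5 × $1.23 = $269.99
Heat pump: 16,682,464 BTU / 3412 = 4,889 kWh heat; / 3.78 = 1,293 kWh in → × $0.182 = $235.41
Difference = |$269.99 − $235.41| = $34.58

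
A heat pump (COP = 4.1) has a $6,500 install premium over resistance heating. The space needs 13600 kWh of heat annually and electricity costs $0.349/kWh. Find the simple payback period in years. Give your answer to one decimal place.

Resistance: 13600 kWh × $0.349 = $4,746.40/yr
Heat pump: 13600 / 4.1 = 3317 kWh in → × $0.349 = $1,157.66/yr
Annual savings = $3,588.74
Payback = $6,500 / $3,588.74 = 1.81 years

1.8 years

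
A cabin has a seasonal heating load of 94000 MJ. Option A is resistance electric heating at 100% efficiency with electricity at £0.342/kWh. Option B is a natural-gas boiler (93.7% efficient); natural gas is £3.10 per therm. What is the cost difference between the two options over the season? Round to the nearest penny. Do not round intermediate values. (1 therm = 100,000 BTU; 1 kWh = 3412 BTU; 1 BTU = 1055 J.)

Heat load = 94000 MJ = 94,000,000,000 J / 1055 = 89,099,526 BTU
Gas: input = 89,099,526 / 0.937 = 95,090,209 BTU = 950.9 therm → 950.9 × £3.10 = £2,947.80
Electric: 89,099,526 BTU / 3412 = 26,110 kWh → × £0.342 = £8,930.84
Difference = |£2,947.80 − £8,930.84| = £5,983.05

£5983.05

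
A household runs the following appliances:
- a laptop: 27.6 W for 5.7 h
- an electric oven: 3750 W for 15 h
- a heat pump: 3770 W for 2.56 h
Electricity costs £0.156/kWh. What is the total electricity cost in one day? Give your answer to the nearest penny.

laptop: 27.6 W × 5.7 h = 157 Wh = 0.1573 kWh
electric oven: 3750 W × 15 h = 56,250 Wh = 56.25 kWh
heat pump: 3770 W × 2.56 h = 9,651 Wh = 9.651 kWh
Total energy = 0.1573 + 56.25 + 9.651 = 66.06 kWh
Cost = 66.06 kWh × £0.156 = £10.31

£10.31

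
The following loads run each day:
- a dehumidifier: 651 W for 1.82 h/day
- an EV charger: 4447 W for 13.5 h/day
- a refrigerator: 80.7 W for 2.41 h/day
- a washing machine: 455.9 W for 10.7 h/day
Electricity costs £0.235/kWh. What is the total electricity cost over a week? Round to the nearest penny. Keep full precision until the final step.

dehumidifier: 651 W × 1.82 h × 7 d = 8,294 Wh = 8.294 kWh
EV charger: 4447 W × 13.5 h × 7 d = 420,242 Wh = 420.2 kWh
refrigerator: 80.7 W × 2.41 h × 7 d = 1,361 Wh = 1.361 kWh
washing machine: 455.9 W × 10.7 h × 7 d = 34,147 Wh = 34.15 kWh
Total energy = 8.294 + 420.2 + 1.361 + 34.15 = 464 kWh
Cost = 464 kWh × £0.235 = £109.05

£109.05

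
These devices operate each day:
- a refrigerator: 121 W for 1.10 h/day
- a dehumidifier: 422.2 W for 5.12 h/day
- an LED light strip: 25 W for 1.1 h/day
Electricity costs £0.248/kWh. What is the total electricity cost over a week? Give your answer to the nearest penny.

£4.03

refrigerator: 121 W × 1.10 h × 7 d = 932 Wh = 0.9317 kWh
dehumidifier: 422.2 W × 5.12 h × 7 d = 15,132 Wh = 15.13 kWh
LED light strip: 25 W × 1.1 h × 7 d = 193 Wh = 0.1925 kWh
Total energy = 0.9317 + 15.13 + 0.1925 = 16.26 kWh
Cost = 16.26 kWh × £0.248 = £4.03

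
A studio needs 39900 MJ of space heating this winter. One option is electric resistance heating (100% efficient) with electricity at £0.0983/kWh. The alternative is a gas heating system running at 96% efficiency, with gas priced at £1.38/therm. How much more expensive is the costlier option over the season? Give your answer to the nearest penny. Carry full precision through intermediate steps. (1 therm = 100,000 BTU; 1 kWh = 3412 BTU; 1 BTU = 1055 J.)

£545.93

Heat load = 39900 MJ = 39,900,000,000 J / 1055 = 37,819,905 BTU
Gas: input = 37,819,905 / 0.96 = 39,395,735 BTU = 394 therm → 394 × £1.38 = £543.66
Electric: 37,819,905 BTU / 3412 = 11,080 kWh → × £0.0983 = £1,089.59
Difference = |£543.66 − £1,089.59| = £545.93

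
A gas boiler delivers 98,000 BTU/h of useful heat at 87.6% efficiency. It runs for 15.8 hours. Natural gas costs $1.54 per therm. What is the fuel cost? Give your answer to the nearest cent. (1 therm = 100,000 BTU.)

$27.22

Heat delivered = 98,000 BTU/h × 15.8 h = 1,548,400 BTU
Gas input = 1,548,400 / 0.876 = 1,767,580 BTU
= 1,767,580 / 100,000 = 17.68 therm
Cost = 17.68 × $1.54/therm = $27.22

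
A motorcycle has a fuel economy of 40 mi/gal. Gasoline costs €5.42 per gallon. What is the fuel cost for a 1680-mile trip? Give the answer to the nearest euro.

€228

Fuel = 1680 mi / 40 mpg = 42 gal
Cost = 42 gal × €5.42/gal = €227.64 ≈ €228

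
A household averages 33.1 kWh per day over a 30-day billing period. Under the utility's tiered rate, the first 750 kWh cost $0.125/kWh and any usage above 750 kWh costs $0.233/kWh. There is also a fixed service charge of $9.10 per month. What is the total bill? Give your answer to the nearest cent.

Usage = 33.1 kWh/day × 30 days = 993 kWh
First 750 kWh × $0.125 = $93.75
Remaining 243 kWh × $0.233 = $56.62
Energy charge = $150.37; + service $9.10 = $159.47

$159.47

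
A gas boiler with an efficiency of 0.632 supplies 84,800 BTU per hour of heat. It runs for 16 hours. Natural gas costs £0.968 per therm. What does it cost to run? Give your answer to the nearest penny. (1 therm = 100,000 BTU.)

£20.78

Heat delivered = 84,800 BTU/h × 16 h = 1,356,800 BTU
Gas input = 1,356,800 / 0.632 = 2,146,835 BTU
= 2,146,835 / 100,000 = 21.47 therm
Cost = 21.47 × £0.968/therm = £20.78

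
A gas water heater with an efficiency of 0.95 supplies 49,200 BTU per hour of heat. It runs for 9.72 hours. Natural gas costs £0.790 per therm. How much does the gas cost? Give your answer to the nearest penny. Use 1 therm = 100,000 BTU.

Heat delivered = 49,200 BTU/h × 9.72 h = 478,224 BTU
Gas input = 478,224 / 0.95 = 503,394 BTU
= 503,394 / 100,000 = 5.034 therm
Cost = 5.034 × £0.790/therm = £3.98

£3.98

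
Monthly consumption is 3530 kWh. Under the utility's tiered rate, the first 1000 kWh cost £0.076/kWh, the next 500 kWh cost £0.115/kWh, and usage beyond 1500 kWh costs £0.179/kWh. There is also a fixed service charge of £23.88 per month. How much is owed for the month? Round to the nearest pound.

£521

First 1000 kWh × £0.076 = £76.00
Next 500 kWh × £0.115 = £57.50
Remaining 2030 kWh × £0.179 = £363.37
Energy charge = £496.87; + service £23.88 = £520.75 ≈ £521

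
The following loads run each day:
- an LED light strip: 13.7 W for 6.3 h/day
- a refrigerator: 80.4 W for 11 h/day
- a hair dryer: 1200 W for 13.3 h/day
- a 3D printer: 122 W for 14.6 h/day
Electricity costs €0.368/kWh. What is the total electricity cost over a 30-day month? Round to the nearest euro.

€207

LED light strip: 13.7 W × 6.3 h × 30 d = 2,589 Wh = 2.589 kWh
refrigerator: 80.4 W × 11 h × 30 d = 26,532 Wh = 26.53 kWh
hair dryer: 1200 W × 13.3 h × 30 d = 478,800 Wh = 478.8 kWh
3D printer: 122 W × 14.6 h × 30 d = 53,436 Wh = 53.44 kWh
Total energy = 2.589 + 26.53 + 478.8 + 53.44 = 561.4 kWh
Cost = 561.4 kWh × €0.368 = €206.58 ≈ €207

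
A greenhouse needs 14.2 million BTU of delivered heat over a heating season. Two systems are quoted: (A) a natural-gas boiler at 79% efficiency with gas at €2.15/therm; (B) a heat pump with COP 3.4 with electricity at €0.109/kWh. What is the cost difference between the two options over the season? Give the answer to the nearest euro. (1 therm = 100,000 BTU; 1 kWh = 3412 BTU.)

Heat load = 14.2 × 10⁶ BTU = 14,200,000 BTU
Gas: input = 14,200,000 / 0.79 = 17,974,684 BTU = 179.7 therm → 179.7 × €2.15 = €386.46
Heat pump: 14,200,000 BTU / 3412 = 4,162 kWh heat; / 3.4 = 1,224 kWh in → × €0.109 = €133.42
Difference = |€386.46 − €133.42| = €253.03 ≈ €253

€253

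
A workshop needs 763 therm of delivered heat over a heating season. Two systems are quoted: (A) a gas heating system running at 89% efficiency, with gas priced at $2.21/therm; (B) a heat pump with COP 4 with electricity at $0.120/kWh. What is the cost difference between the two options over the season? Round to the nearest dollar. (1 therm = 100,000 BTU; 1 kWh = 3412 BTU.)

Heat load = 763 therm × 100,000 = 76,300,000 BTU
Gas: input = 76,300,000 / 0.89 = 85,730,337 BTU = 857.3 therm → 857.3 × $2.21 = $1,894.64
Heat pump: 76,300,000 BTU / 3412 = 22,360 kWh heat; / 4 = 5,591 kWh in → × $0.120 = $670.87
Difference = |$1,894.64 − $670.87| = $1,223.77 ≈ $1224

$1224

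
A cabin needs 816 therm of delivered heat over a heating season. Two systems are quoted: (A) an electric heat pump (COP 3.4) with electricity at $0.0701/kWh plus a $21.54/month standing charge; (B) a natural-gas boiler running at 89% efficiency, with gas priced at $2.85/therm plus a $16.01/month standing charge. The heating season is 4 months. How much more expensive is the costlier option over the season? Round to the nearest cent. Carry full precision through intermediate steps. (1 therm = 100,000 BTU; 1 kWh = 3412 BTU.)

Heat load = 816 therm × 100,000 = 81,600,000 BTU
Gas: input = 81,600,000 / 0.89 = 91,685,393 BTU = 916.9 therm → 916.9 × $2.85 = $2,613.03; + 4 × $16.01 standing = $2,677.07
Heat pump: 81,600,000 BTU / 3412 = 23,920 kWh heat; / 3.4 = 7,034 kWh in → × $0.0701 = $493.08; + 4 × $21.54 standing = $579.24
Difference = |$2,677.07 − $579.24| = $2,097.83

$2097.83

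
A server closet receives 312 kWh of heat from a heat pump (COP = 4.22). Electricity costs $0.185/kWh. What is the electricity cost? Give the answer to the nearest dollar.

Electrical input = 312 kWh / 4.22 = 73.93 kWh
Cost = 73.93 × $0.185/kWh = $13.68 ≈ $14

$14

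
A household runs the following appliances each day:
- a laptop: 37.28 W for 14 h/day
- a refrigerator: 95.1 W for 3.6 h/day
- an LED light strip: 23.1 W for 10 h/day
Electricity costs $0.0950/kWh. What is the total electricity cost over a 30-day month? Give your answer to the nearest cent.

$3.12

laptop: 37.28 W × 14 h × 30 d = 15,658 Wh = 15.66 kWh
refrigerator: 95.1 W × 3.6 h × 30 d = 10,271 Wh = 10.27 kWh
LED light strip: 23.1 W × 10 h × 30 d = 6,930 Wh = 6.93 kWh
Total energy = 15.66 + 10.27 + 6.93 = 32.86 kWh
Cost = 32.86 kWh × $0.0950 = $3.12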